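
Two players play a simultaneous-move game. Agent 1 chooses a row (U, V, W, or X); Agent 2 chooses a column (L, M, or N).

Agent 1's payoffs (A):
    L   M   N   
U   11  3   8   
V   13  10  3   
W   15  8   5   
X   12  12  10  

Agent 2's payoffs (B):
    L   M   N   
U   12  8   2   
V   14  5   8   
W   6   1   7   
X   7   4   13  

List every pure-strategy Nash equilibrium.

A profile is a Nash equilibrium when each player is best-responding to the other.
Agent 1's best responses — vs L: W (payoff 15); vs M: X (payoff 12); vs N: X (payoff 10).
Agent 2's best responses — vs U: L (payoff 12); vs V: L (payoff 14); vs W: N (payoff 7); vs X: N (payoff 13).
The only mutual best response is (X, N); neither player gains by switching there.

(X, N)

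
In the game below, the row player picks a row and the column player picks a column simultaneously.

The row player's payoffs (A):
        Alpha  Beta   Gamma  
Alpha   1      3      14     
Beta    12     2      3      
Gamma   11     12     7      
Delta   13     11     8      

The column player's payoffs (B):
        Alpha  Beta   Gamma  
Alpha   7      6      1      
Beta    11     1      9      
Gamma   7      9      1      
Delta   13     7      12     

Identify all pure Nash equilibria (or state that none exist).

(Gamma, Beta) and (Delta, Alpha)

Find each player's best response to every opponent strategy; NE are the intersections.
The row player's best responses — vs Alpha: Delta (payoff 13); vs Beta: Gamma (payoff 12); vs Gamma: Alpha (payoff 14).
The column player's best responses — vs Alpha: Alpha (payoff 7); vs Beta: Alpha (payoff 11); vs Gamma: Beta (payoff 9); vs Delta: Alpha (payoff 13).
Mutual best responses occur at (Gamma, Beta) and (Delta, Alpha); at each, neither player gains by switching.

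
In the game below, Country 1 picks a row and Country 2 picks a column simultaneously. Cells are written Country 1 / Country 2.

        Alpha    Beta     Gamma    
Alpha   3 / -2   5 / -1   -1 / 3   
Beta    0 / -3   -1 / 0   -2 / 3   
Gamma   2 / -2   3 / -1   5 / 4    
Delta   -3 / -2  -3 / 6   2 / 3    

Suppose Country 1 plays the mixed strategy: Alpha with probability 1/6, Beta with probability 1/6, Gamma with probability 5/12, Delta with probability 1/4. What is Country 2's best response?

Gamma

Country 2's best reply maximizes expected payoff against the mix.
Alpha: (1/6)·(-2) + (1/6)·(-3) + (5/12)·(-2) + (1/4)·(-2) = -13/6
Beta: (1/6)·(-1) + (1/6)·0 + (5/12)·(-1) + (1/4)·6 = 11/12
Gamma: (1/6)·3 + (1/6)·3 + (5/12)·4 + (1/4)·3 = 41/12
Highest expected payoff is 41/12, from Gamma.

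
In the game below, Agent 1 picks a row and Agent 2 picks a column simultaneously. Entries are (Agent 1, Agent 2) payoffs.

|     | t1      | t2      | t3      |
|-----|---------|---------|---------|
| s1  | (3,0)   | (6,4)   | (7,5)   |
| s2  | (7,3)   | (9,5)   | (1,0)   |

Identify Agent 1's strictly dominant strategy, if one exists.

None

A strategy is strictly dominant if it gives Agent 1 a strictly higher payoff than every other strategy, against every choice by the opponent.
s1 is not dominant: against t1, s2 gives 7 > 3.
s2 is not dominant: against t3, s1 gives 7 > 1.
No single strategy is best against every opponent action.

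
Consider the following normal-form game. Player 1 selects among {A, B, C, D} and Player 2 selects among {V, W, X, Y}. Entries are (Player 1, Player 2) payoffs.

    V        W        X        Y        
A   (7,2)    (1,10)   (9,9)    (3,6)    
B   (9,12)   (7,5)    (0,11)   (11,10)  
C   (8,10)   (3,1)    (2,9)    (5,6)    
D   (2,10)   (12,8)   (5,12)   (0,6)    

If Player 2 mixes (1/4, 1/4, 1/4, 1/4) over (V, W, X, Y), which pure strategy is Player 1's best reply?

Compute Player 1's expected payoff from each pure strategy against the given mix.
A: (1/4)·7 + (1/4)·1 + (1/4)·9 + (1/4)·3 = 5
B: (1/4)·9 + (1/4)·7 + (1/4)·0 + (1/4)·11 = 27/4
C: (1/4)·8 + (1/4)·3 + (1/4)·2 + (1/4)·5 = 9/2
D: (1/4)·2 + (1/4)·12 + (1/4)·5 + (1/4)·0 = 19/4
Highest expected payoff is 27/4, from B.

B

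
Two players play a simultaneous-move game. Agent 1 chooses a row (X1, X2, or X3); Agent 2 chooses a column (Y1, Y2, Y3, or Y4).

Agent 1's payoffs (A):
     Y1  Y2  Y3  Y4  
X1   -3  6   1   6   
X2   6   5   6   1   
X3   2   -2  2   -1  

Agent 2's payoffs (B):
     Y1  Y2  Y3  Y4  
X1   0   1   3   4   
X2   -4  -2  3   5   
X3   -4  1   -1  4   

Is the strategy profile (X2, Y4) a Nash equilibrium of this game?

No

Holding Agent 2 at Y4: Agent 1 gets 1 from X2 but could get 6 by switching to X1. Agent 1 has a profitable deviation.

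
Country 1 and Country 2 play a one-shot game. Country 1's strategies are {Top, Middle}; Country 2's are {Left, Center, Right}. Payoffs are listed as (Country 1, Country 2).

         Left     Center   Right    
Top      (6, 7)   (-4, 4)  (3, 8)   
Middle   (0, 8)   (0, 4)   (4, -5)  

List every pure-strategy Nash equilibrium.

No pure-strategy Nash equilibrium

A profile is a Nash equilibrium when each player is best-responding to the other.
Country 1's best responses — vs Left: Top (payoff 6); vs Center: Middle (payoff 0); vs Right: Middle (payoff 4).
Country 2's best responses — vs Top: Right (payoff 8); vs Middle: Left (payoff 8).
No cell has both players best-responding. For instance, Country 1's best reply to Center is Middle, but against Middle Country 2 prefers Left over Center.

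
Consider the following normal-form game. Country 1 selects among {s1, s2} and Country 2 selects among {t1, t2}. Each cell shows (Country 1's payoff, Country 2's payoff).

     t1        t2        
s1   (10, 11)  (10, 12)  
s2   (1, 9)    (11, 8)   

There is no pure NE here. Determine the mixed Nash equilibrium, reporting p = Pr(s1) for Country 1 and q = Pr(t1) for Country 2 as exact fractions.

p = 1/2, q = 1/10

Each player's mixing probability is pinned down by making the *other* player indifferent.
Country 2 indifferent between t1 and t2: p·11 + (1−p)·9 = p·12 + (1−p)·8 ⟹ 9 + 2p = 8 + 4p ⟹ p = 1/2.
Country 1 indifferent between s1 and s2: q·10 + (1−q)·10 = q·1 + (1−q)·11 ⟹ 10 + 0q = 11 + (-10)q ⟹ q = 1/10.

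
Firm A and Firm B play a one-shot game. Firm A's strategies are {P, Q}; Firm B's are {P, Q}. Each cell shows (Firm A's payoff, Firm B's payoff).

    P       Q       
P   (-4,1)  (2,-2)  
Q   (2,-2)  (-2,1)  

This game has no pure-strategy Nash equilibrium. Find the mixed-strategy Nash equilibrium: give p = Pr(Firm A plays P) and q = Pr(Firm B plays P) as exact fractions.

In a mixed NE each player is indifferent between their pure strategies, so the opponent's mix sets the indifference.
Firm B indifferent between P and Q: p·1 + (1−p)·(-2) = p·(-2) + (1−p)·1 ⟹ (-2) + 3p = 1 + (-3)p ⟹ p = 1/2.
Firm A indifferent between P and Q: q·(-4) + (1−q)·2 = q·2 + (1−q)·(-2) ⟹ 2 + (-6)q = (-2) + 4q ⟹ q = 2/5.

p = 1/2, q = 2/5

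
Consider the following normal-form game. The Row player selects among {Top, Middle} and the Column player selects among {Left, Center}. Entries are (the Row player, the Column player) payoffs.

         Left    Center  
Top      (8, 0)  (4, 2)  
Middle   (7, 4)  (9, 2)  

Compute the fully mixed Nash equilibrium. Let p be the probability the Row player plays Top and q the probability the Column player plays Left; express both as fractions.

Each player's mixing probability is pinned down by making the *other* player indifferent.
The Column player indifferent between Left and Center: p·0 + (1−p)·4 = p·2 + (1−p)·2 ⟹ 4 + (-4)p = 2 + 0p ⟹ p = 1/2.
The Row player indifferent between Top and Middle: q·8 + (1−q)·4 = q·7 + (1−q)·9 ⟹ 4 + 4q = 9 + (-2)q ⟹ q = 5/6.

p = 1/2, q = 5/6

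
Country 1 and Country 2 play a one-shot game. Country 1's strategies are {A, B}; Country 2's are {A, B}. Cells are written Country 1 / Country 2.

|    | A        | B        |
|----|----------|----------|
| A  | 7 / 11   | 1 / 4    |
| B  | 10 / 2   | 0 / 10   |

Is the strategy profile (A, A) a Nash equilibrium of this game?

No

Holding Country 2 at A: Country 1 gets 7 from A but could get 10 by switching to B. Country 1 has a profitable deviation.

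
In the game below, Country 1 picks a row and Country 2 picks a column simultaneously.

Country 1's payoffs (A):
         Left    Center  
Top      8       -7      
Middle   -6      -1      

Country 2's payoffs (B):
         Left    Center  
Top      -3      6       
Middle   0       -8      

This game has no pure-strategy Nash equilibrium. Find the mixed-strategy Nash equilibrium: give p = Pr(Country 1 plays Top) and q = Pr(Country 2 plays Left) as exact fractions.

In a mixed NE each player is indifferent between their pure strategies, so the opponent's mix sets the indifference.
Country 2 indifferent between Left and Center: p·(-3) + (1−p)·0 = p·6 + (1−p)·(-8) ⟹ 0 + (-3)p = (-8) + 14p ⟹ p = 8/17.
Country 1 indifferent between Top and Middle: q·8 + (1−q)·(-7) = q·(-6) + (1−q)·(-1) ⟹ (-7) + 15q = (-1) + (-5)q ⟹ q = 3/10.

p = 8/17, q = 3/10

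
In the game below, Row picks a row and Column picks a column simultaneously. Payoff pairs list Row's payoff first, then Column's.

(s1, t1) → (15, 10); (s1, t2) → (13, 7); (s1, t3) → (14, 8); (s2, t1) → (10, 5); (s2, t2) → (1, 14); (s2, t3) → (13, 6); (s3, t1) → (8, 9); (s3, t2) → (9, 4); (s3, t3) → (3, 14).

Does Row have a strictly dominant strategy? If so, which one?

s1

A strategy is strictly dominant if it gives Row a strictly higher payoff than every other strategy, against every choice by the opponent.
s1 strictly dominates: vs t1: 15 > each of {10, 8}; vs t2: 13 > each of {1, 9}; vs t3: 14 > each of {13, 3}.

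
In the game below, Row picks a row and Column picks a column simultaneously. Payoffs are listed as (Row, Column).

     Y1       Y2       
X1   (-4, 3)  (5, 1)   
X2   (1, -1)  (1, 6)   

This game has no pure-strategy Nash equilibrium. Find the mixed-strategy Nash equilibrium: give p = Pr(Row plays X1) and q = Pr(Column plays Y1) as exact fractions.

p = 7/9, q = 4/9

Each player's mixing probability is pinned down by making the *other* player indifferent.
Column indifferent between Y1 and Y2: p·3 + (1−p)·(-1) = p·1 + (1−p)·6 ⟹ (-1) + 4p = 6 + (-5)p ⟹ p = 7/9.
Row indifferent between X1 and X2: q·(-4) + (1−q)·5 = q·1 + (1−q)·1 ⟹ 5 + (-9)q = 1 + 0q ⟹ q = 4/9.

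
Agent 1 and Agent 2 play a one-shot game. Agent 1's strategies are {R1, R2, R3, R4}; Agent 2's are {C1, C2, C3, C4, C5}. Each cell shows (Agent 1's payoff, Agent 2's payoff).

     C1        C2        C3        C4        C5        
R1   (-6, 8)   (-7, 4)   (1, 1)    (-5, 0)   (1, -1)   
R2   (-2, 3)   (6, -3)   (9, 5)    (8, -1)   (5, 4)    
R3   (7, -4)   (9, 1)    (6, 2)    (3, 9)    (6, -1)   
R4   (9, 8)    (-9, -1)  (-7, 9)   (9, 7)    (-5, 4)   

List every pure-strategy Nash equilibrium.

A profile is a Nash equilibrium when each player is best-responding to the other.
Agent 1's best responses — vs C1: R4 (payoff 9); vs C2: R3 (payoff 9); vs C3: R2 (payoff 9); vs C4: R4 (payoff 9); vs C5: R3 (payoff 6).
Agent 2's best responses — vs R1: C1 (payoff 8); vs R2: C3 (payoff 5); vs R3: C4 (payoff 9); vs R4: C3 (payoff 9).
The only mutual best response is (R2, C3); neither player gains by switching there.

(R2, C3)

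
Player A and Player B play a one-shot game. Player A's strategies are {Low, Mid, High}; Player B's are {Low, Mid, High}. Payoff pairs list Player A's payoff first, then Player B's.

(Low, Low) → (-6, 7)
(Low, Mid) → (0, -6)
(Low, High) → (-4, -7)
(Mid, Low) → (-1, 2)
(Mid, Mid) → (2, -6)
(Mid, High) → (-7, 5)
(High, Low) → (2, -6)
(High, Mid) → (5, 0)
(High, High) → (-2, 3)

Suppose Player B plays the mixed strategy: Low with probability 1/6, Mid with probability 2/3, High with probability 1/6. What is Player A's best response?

Compute Player A's expected payoff from each pure strategy against the given mix.
Low: (1/6)·(-6) + (2/3)·0 + (1/6)·(-4) = -5/3
Mid: (1/6)·(-1) + (2/3)·2 + (1/6)·(-7) = 0
High: (1/6)·2 + (2/3)·5 + (1/6)·(-2) = 10/3
Highest expected payoff is 10/3, from High.

High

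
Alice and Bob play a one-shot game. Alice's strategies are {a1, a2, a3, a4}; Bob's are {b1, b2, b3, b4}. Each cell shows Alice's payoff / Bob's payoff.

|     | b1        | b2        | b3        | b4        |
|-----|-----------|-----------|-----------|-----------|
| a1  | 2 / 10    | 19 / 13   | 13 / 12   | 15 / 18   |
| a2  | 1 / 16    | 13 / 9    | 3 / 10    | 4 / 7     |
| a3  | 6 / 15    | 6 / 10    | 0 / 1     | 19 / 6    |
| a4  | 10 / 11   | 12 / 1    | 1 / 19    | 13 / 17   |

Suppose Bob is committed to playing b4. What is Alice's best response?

a3

With Bob fixed at b4, Alice's payoffs are: a1 → 15, a2 → 4, a3 → 19, a4 → 13.
The maximum is 19, achieved by a3.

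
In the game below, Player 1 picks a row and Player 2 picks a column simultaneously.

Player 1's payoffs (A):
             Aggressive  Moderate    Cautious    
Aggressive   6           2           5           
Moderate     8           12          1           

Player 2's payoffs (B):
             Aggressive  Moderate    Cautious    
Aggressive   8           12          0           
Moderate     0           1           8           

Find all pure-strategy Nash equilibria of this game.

No pure-strategy Nash equilibrium

Find each player's best response to every opponent strategy; NE are the intersections.
Player 1's best responses — vs Aggressive: Moderate (payoff 8); vs Moderate: Moderate (payoff 12); vs Cautious: Aggressive (payoff 5).
Player 2's best responses — vs Aggressive: Moderate (payoff 12); vs Moderate: Cautious (payoff 8).
No cell has both players best-responding. For instance, Player 1's best reply to Cautious is Aggressive, but against Aggressive Player 2 prefers Moderate over Cautious.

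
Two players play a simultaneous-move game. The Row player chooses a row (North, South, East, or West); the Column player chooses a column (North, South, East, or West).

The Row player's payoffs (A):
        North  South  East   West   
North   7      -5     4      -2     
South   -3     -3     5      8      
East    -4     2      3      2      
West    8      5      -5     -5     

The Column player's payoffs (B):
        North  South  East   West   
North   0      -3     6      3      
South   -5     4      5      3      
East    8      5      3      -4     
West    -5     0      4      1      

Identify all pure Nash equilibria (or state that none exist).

(South, East)

A profile is a Nash equilibrium when each player is best-responding to the other.
The Row player's best responses — vs North: West (payoff 8); vs South: West (payoff 5); vs East: South (payoff 5); vs West: South (payoff 8).
The Column player's best responses — vs North: East (payoff 6); vs South: East (payoff 5); vs East: North (payoff 8); vs West: East (payoff 4).
The only mutual best response is (South, East); neither player gains by switching there.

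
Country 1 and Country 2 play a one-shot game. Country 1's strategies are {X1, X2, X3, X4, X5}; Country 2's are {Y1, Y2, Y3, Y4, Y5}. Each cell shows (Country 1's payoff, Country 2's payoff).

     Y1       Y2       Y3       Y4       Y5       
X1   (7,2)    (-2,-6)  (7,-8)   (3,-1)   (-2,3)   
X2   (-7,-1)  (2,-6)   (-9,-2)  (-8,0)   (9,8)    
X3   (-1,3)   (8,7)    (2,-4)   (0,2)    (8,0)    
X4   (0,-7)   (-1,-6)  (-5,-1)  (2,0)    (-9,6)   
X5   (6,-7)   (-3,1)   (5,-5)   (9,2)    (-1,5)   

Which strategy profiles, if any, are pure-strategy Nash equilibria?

Check mutual best responses: a cell is a NE iff neither player can gain by unilaterally deviating.
Country 1's best responses — vs Y1: X1 (payoff 7); vs Y2: X3 (payoff 8); vs Y3: X1 (payoff 7); vs Y4: X5 (payoff 9); vs Y5: X2 (payoff 9).
Country 2's best responses — vs X1: Y5 (payoff 3); vs X2: Y5 (payoff 8); vs X3: Y2 (payoff 7); vs X4: Y5 (payoff 6); vs X5: Y5 (payoff 5).
Mutual best responses occur at (X2, Y5) and (X3, Y2); at each, neither player gains by switching.

(X2, Y5) and (X3, Y2)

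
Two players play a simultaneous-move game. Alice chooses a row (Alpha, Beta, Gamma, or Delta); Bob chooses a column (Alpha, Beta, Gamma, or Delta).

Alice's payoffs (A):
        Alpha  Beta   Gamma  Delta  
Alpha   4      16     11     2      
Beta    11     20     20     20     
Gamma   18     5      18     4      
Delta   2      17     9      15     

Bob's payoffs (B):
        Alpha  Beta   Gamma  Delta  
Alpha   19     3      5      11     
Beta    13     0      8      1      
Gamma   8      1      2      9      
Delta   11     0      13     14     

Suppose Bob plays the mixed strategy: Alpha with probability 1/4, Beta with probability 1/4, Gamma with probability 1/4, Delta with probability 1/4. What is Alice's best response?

Alice's best reply maximizes expected payoff against the mix.
Alpha: (1/4)·4 + (1/4)·16 + (1/4)·11 + (1/4)·2 = 33/4
Beta: (1/4)·11 + (1/4)·20 + (1/4)·20 + (1/4)·20 = 71/4
Gamma: (1/4)·18 + (1/4)·5 + (1/4)·18 + (1/4)·4 = 45/4
Delta: (1/4)·2 + (1/4)·17 + (1/4)·9 + (1/4)·15 = 43/4
Highest expected payoff is 71/4, from Beta.

Beta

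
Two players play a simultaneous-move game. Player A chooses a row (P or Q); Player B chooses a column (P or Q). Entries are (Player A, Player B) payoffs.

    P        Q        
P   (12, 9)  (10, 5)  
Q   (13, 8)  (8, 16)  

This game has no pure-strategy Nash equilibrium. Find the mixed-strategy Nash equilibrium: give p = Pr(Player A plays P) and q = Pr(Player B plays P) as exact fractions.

p = 2/3, q = 2/3

Each player's mixing probability is pinned down by making the *other* player indifferent.
Player B indifferent between P and Q: p·9 + (1−p)·8 = p·5 + (1−p)·16 ⟹ 8 + 1p = 16 + (-11)p ⟹ p = 2/3.
Player A indifferent between P and Q: q·12 + (1−q)·10 = q·13 + (1−q)·8 ⟹ 10 + 2q = 8 + 5q ⟹ q = 2/3.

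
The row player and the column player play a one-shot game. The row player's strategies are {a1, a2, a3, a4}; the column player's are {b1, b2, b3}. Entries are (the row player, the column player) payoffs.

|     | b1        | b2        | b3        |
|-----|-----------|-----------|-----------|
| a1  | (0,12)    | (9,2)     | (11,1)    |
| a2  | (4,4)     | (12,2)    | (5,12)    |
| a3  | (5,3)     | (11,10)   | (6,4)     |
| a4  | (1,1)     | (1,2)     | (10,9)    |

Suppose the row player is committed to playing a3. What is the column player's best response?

b2

With the row player fixed at a3, the column player's payoffs are: b1 → 3, b2 → 10, b3 → 4.
The maximum is 10, achieved by b2.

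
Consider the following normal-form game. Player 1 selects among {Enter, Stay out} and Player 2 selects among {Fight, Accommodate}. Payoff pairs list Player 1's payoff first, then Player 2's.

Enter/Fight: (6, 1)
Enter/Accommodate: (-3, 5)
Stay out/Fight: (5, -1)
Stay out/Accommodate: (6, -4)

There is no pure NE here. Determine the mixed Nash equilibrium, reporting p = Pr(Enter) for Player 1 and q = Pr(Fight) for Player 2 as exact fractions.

p = 3/7, q = 9/10

Each player's mixing probability is pinned down by making the *other* player indifferent.
Player 2 indifferent between Fight and Accommodate: p·1 + (1−p)·(-1) = p·5 + (1−p)·(-4) ⟹ (-1) + 2p = (-4) + 9p ⟹ p = 3/7.
Player 1 indifferent between Enter and Stay out: q·6 + (1−q)·(-3) = q·5 + (1−q)·6 ⟹ (-3) + 9q = 6 + (-1)q ⟹ q = 9/10.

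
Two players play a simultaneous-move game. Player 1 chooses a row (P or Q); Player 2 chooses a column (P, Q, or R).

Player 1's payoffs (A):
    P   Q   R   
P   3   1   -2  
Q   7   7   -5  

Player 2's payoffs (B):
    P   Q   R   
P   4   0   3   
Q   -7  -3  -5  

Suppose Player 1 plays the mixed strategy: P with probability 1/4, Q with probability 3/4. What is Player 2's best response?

Player 2's best reply maximizes expected payoff against the mix.
P: (1/4)·4 + (3/4)·(-7) = -17/4
Q: (1/4)·0 + (3/4)·(-3) = -9/4
R: (1/4)·3 + (3/4)·(-5) = -3
Highest expected payoff is -9/4, from Q.

Q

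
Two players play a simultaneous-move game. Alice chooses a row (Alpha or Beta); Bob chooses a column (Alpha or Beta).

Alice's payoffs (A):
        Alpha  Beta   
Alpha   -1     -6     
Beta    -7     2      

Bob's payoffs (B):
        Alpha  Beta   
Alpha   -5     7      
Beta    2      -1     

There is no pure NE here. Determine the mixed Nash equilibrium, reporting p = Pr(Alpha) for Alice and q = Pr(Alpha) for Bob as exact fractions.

In a mixed NE each player is indifferent between their pure strategies, so the opponent's mix sets the indifference.
Bob indifferent between Alpha and Beta: p·(-5) + (1−p)·2 = p·7 + (1−p)·(-1) ⟹ 2 + (-7)p = (-1) + 8p ⟹ p = 1/5.
Alice indifferent between Alpha and Beta: q·(-1) + (1−q)·(-6) = q·(-7) + (1−q)·2 ⟹ (-6) + 5q = 2 + (-9)q ⟹ q = 4/7.

p = 1/5, q = 4/7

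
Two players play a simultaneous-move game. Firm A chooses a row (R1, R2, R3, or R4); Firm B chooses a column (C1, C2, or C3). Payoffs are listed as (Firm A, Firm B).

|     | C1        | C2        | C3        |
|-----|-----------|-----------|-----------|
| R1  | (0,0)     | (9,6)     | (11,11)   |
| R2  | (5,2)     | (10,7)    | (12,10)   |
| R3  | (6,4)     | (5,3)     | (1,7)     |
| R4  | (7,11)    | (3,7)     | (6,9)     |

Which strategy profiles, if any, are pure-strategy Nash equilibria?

Check mutual best responses: a cell is a NE iff neither player can gain by unilaterally deviating.
Firm A's best responses — vs C1: R4 (payoff 7); vs C2: R2 (payoff 10); vs C3: R2 (payoff 12).
Firm B's best responses — vs R1: C3 (payoff 11); vs R2: C3 (payoff 10); vs R3: C3 (payoff 7); vs R4: C1 (payoff 11).
Mutual best responses occur at (R2, C3) and (R4, C1); at each, neither player gains by switching.

(R2, C3) and (R4, C1)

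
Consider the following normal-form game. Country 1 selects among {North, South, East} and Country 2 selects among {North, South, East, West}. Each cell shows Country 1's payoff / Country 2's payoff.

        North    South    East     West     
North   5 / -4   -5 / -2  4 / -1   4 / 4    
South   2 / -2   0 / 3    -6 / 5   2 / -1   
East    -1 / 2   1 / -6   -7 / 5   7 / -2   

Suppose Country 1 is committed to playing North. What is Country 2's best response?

With Country 1 fixed at North, Country 2's payoffs are: North → -4, South → -2, East → -1, West → 4.
The maximum is 4, achieved by West.

West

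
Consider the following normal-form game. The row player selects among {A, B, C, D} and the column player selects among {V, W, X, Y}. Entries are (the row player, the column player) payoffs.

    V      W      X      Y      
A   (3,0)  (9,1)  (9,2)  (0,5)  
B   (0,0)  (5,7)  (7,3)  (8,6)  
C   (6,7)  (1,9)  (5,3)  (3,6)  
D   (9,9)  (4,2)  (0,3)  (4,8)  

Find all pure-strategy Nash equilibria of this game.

(D, V)

Find each player's best response to every opponent strategy; NE are the intersections.
The row player's best responses — vs V: D (payoff 9); vs W: A (payoff 9); vs X: A (payoff 9); vs Y: B (payoff 8).
The column player's best responses — vs A: Y (payoff 5); vs B: W (payoff 7); vs C: W (payoff 9); vs D: V (payoff 9).
The only mutual best response is (D, V); neither player gains by switching there.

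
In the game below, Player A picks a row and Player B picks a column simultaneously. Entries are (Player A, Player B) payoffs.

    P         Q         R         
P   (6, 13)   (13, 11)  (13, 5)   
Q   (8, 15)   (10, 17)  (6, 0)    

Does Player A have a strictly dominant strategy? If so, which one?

None

A strategy is strictly dominant if it gives Player A a strictly higher payoff than every other strategy, against every choice by the opponent.
P is not dominant: against P, Q gives 8 > 6.
Q is not dominant: against Q, P gives 13 > 10.
No single strategy is best against every opponent action.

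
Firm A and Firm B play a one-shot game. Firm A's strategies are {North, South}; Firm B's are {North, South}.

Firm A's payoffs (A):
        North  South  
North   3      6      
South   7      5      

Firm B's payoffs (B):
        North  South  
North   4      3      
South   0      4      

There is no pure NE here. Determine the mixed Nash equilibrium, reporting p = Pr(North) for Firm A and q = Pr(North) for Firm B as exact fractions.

In a mixed NE each player is indifferent between their pure strategies, so the opponent's mix sets the indifference.
Firm B indifferent between North and South: p·4 + (1−p)·0 = p·3 + (1−p)·4 ⟹ 0 + 4p = 4 + (-1)p ⟹ p = 4/5.
Firm A indifferent between North and South: q·3 + (1−q)·6 = q·7 + (1−q)·5 ⟹ 6 + (-3)q = 5 + 2q ⟹ q = 1/5.

p = 4/5, q = 1/5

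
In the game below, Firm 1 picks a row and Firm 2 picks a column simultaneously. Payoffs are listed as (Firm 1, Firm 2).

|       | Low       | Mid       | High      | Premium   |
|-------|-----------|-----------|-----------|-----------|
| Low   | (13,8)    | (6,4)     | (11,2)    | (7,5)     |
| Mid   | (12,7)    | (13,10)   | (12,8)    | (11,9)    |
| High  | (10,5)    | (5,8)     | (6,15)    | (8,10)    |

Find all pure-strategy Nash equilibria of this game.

(Low, Low) and (Mid, Mid)

Check mutual best responses: a cell is a NE iff neither player can gain by unilaterally deviating.
Firm 1's best responses — vs Low: Low (payoff 13); vs Mid: Mid (payoff 13); vs High: Mid (payoff 12); vs Premium: Mid (payoff 11).
Firm 2's best responses — vs Low: Low (payoff 8); vs Mid: Mid (payoff 10); vs High: High (payoff 15).
Mutual best responses occur at (Low, Low) and (Mid, Mid); at each, neither player gains by switching.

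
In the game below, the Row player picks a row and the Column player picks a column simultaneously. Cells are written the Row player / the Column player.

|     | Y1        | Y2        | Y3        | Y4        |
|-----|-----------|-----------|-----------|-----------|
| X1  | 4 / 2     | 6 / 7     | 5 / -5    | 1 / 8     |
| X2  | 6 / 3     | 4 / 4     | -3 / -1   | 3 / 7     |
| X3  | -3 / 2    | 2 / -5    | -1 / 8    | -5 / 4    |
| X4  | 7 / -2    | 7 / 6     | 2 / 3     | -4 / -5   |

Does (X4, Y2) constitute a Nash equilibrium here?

Yes

Holding the Column player at Y2: the Row player gets 7 from X4, versus 6 from X1, 4 from X2, 2 from X3. No profitable deviation for the Row player.
Holding the Row player at X4: the Column player gets 6 from Y2, versus -2 from Y1, 3 from Y3, -5 from Y4. No profitable deviation for the Column player either.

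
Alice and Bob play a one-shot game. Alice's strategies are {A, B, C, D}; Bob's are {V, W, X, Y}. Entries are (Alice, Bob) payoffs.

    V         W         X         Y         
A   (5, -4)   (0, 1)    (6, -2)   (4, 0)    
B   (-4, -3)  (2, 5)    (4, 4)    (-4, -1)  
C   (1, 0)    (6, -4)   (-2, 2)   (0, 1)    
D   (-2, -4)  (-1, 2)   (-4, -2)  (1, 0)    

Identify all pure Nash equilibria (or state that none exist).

None

Check mutual best responses: a cell is a NE iff neither player can gain by unilaterally deviating.
Alice's best responses — vs V: A (payoff 5); vs W: C (payoff 6); vs X: A (payoff 6); vs Y: A (payoff 4).
Bob's best responses — vs A: W (payoff 1); vs B: W (payoff 5); vs C: X (payoff 2); vs D: W (payoff 2).
No cell has both players best-responding. For instance, Alice's best reply to V is A, but against A Bob prefers W over V.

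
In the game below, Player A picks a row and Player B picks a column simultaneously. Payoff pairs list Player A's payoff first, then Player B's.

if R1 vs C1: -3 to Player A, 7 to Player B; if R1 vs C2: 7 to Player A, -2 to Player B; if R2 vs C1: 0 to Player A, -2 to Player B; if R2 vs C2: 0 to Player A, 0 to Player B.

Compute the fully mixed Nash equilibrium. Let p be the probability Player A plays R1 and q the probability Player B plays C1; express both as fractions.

p = 2/11, q = 7/10

Each player's mixing probability is pinned down by making the *other* player indifferent.
Player B indifferent between C1 and C2: p·7 + (1−p)·(-2) = p·(-2) + (1−p)·0 ⟹ (-2) + 9p = 0 + (-2)p ⟹ p = 2/11.
Player A indifferent between R1 and R2: q·(-3) + (1−q)·7 = q·0 + (1−q)·0 ⟹ 7 + (-10)q = 0 + 0q ⟹ q = 7/10.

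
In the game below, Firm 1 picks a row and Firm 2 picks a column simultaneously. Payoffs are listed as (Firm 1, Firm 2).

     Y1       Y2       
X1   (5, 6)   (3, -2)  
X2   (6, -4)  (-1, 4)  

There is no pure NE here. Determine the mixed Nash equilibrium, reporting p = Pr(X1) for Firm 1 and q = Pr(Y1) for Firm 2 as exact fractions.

Each player's mixing probability is pinned down by making the *other* player indifferent.
Firm 2 indifferent between Y1 and Y2: p·6 + (1−p)·(-4) = p·(-2) + (1−p)·4 ⟹ (-4) + 10p = 4 + (-6)p ⟹ p = 1/2.
Firm 1 indifferent between X1 and X2: q·5 + (1−q)·3 = q·6 + (1−q)·(-1) ⟹ 3 + 2q = (-1) + 7q ⟹ q = 4/5.

p = 1/2, q = 4/5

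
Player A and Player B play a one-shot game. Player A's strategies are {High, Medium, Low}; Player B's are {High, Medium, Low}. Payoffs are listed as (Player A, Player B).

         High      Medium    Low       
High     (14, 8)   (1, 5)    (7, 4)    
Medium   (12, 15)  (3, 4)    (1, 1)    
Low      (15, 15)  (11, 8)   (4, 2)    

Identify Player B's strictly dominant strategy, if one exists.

High

A strategy is strictly dominant if it gives Player B a strictly higher payoff than every other strategy, against every choice by the opponent.
High strictly dominates: vs High: 8 > each of {5, 4}; vs Medium: 15 > each of {4, 1}; vs Low: 15 > each of {8, 2}.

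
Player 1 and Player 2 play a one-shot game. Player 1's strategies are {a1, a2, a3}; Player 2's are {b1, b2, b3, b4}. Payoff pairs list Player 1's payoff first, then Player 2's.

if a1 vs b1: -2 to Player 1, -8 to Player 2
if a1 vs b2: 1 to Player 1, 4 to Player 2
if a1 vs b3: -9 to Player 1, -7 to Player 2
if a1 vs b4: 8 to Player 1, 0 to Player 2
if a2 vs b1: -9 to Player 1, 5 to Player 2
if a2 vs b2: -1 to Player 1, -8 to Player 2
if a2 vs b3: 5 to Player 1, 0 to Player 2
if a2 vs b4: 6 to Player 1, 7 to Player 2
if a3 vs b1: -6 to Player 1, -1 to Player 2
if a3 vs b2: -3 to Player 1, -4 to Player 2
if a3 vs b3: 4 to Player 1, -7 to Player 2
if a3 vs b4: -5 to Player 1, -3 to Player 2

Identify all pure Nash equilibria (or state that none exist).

(a1, b2)

Find each player's best response to every opponent strategy; NE are the intersections.
Player 1's best responses — vs b1: a1 (payoff -2); vs b2: a1 (payoff 1); vs b3: a2 (payoff 5); vs b4: a1 (payoff 8).
Player 2's best responses — vs a1: b2 (payoff 4); vs a2: b4 (payoff 7); vs a3: b1 (payoff -1).
The only mutual best response is (a1, b2); neither player gains by switching there.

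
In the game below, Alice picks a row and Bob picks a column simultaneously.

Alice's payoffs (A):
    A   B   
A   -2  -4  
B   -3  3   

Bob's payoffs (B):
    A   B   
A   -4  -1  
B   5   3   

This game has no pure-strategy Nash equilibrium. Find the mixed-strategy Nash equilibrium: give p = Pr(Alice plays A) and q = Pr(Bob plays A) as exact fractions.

In a mixed NE each player is indifferent between their pure strategies, so the opponent's mix sets the indifference.
Bob indifferent between A and B: p·(-4) + (1−p)·5 = p·(-1) + (1−p)·3 ⟹ 5 + (-9)p = 3 + (-4)p ⟹ p = 2/5.
Alice indifferent between A and B: q·(-2) + (1−q)·(-4) = q·(-3) + (1−q)·3 ⟹ (-4) + 2q = 3 + (-6)q ⟹ q = 7/8.

p = 2/5, q = 7/8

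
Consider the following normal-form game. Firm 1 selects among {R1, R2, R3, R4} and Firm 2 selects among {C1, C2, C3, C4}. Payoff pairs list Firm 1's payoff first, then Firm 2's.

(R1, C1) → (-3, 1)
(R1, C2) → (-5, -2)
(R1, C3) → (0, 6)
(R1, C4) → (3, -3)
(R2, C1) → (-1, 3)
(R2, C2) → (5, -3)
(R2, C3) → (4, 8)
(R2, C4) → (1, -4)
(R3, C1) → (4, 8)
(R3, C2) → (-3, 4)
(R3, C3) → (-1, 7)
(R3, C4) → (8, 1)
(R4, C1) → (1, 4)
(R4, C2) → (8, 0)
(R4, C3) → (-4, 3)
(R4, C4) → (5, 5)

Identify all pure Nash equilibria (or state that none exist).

(R2, C3) and (R3, C1)

Check mutual best responses: a cell is a NE iff neither player can gain by unilaterally deviating.
Firm 1's best responses — vs C1: R3 (payoff 4); vs C2: R4 (payoff 8); vs C3: R2 (payoff 4); vs C4: R3 (payoff 8).
Firm 2's best responses — vs R1: C3 (payoff 6); vs R2: C3 (payoff 8); vs R3: C1 (payoff 8); vs R4: C4 (payoff 5).
Mutual best responses occur at (R2, C3) and (R3, C1); at each, neither player gains by switching.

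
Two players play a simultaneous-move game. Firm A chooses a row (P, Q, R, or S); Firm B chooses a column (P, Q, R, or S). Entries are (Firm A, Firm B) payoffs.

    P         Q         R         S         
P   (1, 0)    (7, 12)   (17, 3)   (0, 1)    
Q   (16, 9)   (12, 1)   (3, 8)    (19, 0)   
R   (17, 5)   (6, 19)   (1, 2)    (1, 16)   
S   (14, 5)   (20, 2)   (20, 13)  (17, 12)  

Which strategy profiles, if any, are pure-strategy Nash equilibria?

A profile is a Nash equilibrium when each player is best-responding to the other.
Firm A's best responses — vs P: R (payoff 17); vs Q: S (payoff 20); vs R: S (payoff 20); vs S: Q (payoff 19).
Firm B's best responses — vs P: Q (payoff 12); vs Q: P (payoff 9); vs R: Q (payoff 19); vs S: R (payoff 13).
The only mutual best response is (S, R); neither player gains by switching there.

(S, R)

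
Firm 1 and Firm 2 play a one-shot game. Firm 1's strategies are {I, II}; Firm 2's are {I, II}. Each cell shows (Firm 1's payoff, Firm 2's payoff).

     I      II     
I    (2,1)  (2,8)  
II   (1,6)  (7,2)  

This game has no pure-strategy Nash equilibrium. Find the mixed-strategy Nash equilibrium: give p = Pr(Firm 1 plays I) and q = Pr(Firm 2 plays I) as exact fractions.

p = 4/11, q = 5/6

Each player's mixing probability is pinned down by making the *other* player indifferent.
Firm 2 indifferent between I and II: p·1 + (1−p)·6 = p·8 + (1−p)·2 ⟹ 6 + (-5)p = 2 + 6p ⟹ p = 4/11.
Firm 1 indifferent between I and II: q·2 + (1−q)·2 = q·1 + (1−q)·7 ⟹ 2 + 0q = 7 + (-6)q ⟹ q = 5/6.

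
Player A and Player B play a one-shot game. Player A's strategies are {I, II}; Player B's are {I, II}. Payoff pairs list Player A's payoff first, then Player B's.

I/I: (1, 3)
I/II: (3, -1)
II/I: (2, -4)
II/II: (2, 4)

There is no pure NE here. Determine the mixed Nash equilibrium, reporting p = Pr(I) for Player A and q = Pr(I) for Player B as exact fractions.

Each player's mixing probability is pinned down by making the *other* player indifferent.
Player B indifferent between I and II: p·3 + (1−p)·(-4) = p·(-1) + (1−p)·4 ⟹ (-4) + 7p = 4 + (-5)p ⟹ p = 2/3.
Player A indifferent between I and II: q·1 + (1−q)·3 = q·2 + (1−q)·2 ⟹ 3 + (-2)q = 2 + 0q ⟹ q = 1/2.

p = 2/3, q = 1/2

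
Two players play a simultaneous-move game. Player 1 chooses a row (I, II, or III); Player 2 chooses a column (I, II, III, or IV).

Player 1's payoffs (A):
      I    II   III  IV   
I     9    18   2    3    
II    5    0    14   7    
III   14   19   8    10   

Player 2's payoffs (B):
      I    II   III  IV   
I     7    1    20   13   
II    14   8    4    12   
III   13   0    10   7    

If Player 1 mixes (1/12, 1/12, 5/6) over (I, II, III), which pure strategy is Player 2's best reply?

I

Player 2's best reply maximizes expected payoff against the mix.
I: (1/12)·7 + (1/12)·14 + (5/6)·13 = 151/12
II: (1/12)·1 + (1/12)·8 + (5/6)·0 = 3/4
III: (1/12)·20 + (1/12)·4 + (5/6)·10 = 31/3
IV: (1/12)·13 + (1/12)·12 + (5/6)·7 = 95/12
Highest expected payoff is 151/12, from I.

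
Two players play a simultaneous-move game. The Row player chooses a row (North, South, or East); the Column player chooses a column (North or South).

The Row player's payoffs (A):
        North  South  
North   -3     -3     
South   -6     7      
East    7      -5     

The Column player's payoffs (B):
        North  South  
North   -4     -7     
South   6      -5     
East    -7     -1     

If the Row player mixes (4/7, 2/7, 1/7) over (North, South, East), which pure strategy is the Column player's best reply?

North

Compute the Column player's expected payoff from each pure strategy against the given mix.
North: (4/7)·(-4) + (2/7)·6 + (1/7)·(-7) = -11/7
South: (4/7)·(-7) + (2/7)·(-5) + (1/7)·(-1) = -39/7
Highest expected payoff is -11/7, from North.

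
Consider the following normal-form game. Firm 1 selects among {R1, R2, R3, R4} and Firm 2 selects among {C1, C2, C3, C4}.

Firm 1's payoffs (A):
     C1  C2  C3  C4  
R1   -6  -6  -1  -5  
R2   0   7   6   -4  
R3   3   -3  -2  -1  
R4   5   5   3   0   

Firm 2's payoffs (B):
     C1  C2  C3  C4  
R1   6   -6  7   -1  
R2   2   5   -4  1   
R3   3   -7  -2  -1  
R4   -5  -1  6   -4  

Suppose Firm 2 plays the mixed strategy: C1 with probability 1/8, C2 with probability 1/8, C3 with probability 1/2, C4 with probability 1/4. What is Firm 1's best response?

Compute Firm 1's expected payoff from each pure strategy against the given mix.
R1: (1/8)·(-6) + (1/8)·(-6) + (1/2)·(-1) + (1/4)·(-5) = -13/4
R2: (1/8)·0 + (1/8)·7 + (1/2)·6 + (1/4)·(-4) = 23/8
R3: (1/8)·3 + (1/8)·(-3) + (1/2)·(-2) + (1/4)·(-1) = -5/4
R4: (1/8)·5 + (1/8)·5 + (1/2)·3 + (1/4)·0 = 11/4
Highest expected payoff is 23/8, from R2.

R2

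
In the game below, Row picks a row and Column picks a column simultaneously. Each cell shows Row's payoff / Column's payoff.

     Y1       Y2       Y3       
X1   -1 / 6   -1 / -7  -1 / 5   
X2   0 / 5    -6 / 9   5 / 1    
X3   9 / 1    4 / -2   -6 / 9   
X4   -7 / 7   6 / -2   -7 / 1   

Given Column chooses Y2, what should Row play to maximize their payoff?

X4

With Column fixed at Y2, Row's payoffs are: X1 → -1, X2 → -6, X3 → 4, X4 → 6.
The maximum is 6, achieved by X4.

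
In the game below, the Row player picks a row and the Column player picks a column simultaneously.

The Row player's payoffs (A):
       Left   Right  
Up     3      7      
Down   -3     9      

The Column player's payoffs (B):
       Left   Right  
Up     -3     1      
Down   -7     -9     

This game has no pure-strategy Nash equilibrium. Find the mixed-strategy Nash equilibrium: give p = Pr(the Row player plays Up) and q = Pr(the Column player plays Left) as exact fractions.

p = 1/3, q = 1/4

In a mixed NE each player is indifferent between their pure strategies, so the opponent's mix sets the indifference.
The Column player indifferent between Left and Right: p·(-3) + (1−p)·(-7) = p·1 + (1−p)·(-9) ⟹ (-7) + 4p = (-9) + 10p ⟹ p = 1/3.
The Row player indifferent between Up and Down: q·3 + (1−q)·7 = q·(-3) + (1−q)·9 ⟹ 7 + (-4)q = 9 + (-12)q ⟹ q = 1/4.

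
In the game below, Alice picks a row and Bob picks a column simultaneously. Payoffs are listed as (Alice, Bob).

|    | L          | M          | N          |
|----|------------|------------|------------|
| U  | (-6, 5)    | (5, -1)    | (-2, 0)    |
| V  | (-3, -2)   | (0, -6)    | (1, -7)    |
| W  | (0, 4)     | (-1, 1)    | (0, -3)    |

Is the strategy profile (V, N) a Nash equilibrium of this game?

Holding Bob at N: Alice gets 1 from V, versus -2 from U, 0 from W. No profitable deviation for Alice.
Holding Alice at V: Bob gets -7 from N but could get -2 by switching to L. Bob has a profitable deviation.

No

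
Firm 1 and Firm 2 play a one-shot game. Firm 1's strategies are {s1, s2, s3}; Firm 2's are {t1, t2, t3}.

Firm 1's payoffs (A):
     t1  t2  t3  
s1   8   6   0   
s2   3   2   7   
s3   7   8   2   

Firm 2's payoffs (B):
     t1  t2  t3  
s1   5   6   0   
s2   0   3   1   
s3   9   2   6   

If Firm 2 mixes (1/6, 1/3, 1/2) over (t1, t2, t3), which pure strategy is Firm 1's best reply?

s3

Firm 1's best reply maximizes expected payoff against the mix.
s1: (1/6)·8 + (1/3)·6 + (1/2)·0 = 10/3
s2: (1/6)·3 + (1/3)·2 + (1/2)·7 = 14/3
s3: (1/6)·7 + (1/3)·8 + (1/2)·2 = 29/6
Highest expected payoff is 29/6, from s3.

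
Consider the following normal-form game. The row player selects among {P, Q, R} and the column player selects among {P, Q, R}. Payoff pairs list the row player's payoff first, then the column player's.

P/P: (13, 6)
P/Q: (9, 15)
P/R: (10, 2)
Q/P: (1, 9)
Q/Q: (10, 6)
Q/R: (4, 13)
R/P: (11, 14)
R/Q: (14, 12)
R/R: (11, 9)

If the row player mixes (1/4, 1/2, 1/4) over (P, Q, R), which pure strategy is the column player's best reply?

Compute the column player's expected payoff from each pure strategy against the given mix.
P: (1/4)·6 + (1/2)·9 + (1/4)·14 = 19/2
Q: (1/4)·15 + (1/2)·6 + (1/4)·12 = 39/4
R: (1/4)·2 + (1/2)·13 + (1/4)·9 = 37/4
Highest expected payoff is 39/4, from Q.

Q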